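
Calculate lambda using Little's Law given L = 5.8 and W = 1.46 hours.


lambda = L / W = 5.8 / 1.46 = 3.97 per hour

3.97 per hour


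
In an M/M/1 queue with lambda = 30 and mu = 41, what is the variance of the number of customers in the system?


rho = 30/41; Var(N) = rho/(1-rho)^2 = 10.17

10.17


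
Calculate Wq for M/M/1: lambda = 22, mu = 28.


rho = 22/28; Wq = rho/(mu - lambda) = 0.131 hours

0.131 hours


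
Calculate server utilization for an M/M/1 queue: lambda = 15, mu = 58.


rho = lambda/mu = 15/58 = 0.2586

0.2586


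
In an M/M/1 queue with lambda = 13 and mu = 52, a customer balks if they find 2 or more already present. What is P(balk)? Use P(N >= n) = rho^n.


P(N >= 2) = rho^2 = (13/52)^2 = 0.0625

0.0625


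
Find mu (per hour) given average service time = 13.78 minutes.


mu = 60 / avg_service_time = 60 / 13.78 = 4.35 per hour

4.35 per hour


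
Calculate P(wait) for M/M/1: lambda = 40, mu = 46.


P(wait) = rho = lambda/mu = 40/46 = 0.8696

0.8696


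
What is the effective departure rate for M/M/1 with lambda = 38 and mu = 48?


For a stable queue (lambda < mu), throughput = lambda = 38 per hour

38 per hour


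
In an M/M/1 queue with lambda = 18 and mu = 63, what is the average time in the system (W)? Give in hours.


W = 1/(mu - lambda) = 1/(63 - 18) = 0.0222 hours

0.0222 hours


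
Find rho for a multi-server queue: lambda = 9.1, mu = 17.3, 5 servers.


rho = lambda / (c * mu) = 9.1 / (5 * 17.3) = 0.1052

0.1052


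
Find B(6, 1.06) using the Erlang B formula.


B(N,A) = (A^N/N!) / sum(A^k/k!, k=0..N) with N=6, A=1.06 = 0.0007

0.0007


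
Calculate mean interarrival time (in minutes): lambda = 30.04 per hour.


Mean interarrival time = 60/lambda = 60/30.04 = 2.0 minutes

2.0 minutes


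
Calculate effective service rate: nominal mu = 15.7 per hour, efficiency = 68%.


Effective rate = mu * efficiency = 15.7 * 0.68 = 10.68 per hour

10.68 per hour


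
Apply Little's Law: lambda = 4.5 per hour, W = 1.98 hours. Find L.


L = lambda * W = 4.5 * 1.98 = 8.91

8.91


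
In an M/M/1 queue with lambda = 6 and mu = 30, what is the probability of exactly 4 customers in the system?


rho = 6/30; P(n) = (1-rho)*rho^n = (1-6/30)*(6/30)^4 = 0.0013

0.0013


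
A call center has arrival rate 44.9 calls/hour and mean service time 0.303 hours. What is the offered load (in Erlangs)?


Offered load a = lambda * E[S] = 44.9 * 0.303 = 13.6 Erlangs

13.6 Erlangs


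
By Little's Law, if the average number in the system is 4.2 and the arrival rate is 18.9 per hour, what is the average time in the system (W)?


W = L / lambda = 4.2 / 18.9 = 0.2222 hours

0.2222 hours


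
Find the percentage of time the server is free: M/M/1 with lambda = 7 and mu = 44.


Idle fraction = (1 - rho) * 100 = (1 - 7/44) * 100 = 84.1%

84.1%


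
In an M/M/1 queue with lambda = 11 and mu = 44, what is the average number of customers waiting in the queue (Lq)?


rho = 11/44; Lq = rho^2/(1-rho) = 0.08

0.08


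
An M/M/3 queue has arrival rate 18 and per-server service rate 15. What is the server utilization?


rho = lambda/(c*mu) = 18/(3*15) = 0.4

0.4


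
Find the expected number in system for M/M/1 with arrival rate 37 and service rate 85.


rho = 37/85; L = rho/(1-rho) = 0.77

0.77


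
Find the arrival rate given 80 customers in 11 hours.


lambda = total arrivals / time = 80 / 11 = 7.27 per hour

7.27 per hour


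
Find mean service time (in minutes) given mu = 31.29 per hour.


Mean service time = 60/mu = 60/31.29 = 1.92 minutes

1.92 minutes


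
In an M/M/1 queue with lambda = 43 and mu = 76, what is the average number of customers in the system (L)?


rho = 43/76; L = rho/(1-rho) = 1.3

1.3


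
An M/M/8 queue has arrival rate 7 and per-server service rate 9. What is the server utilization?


rho = lambda/(c*mu) = 7/(8*9) = 0.0972

0.0972


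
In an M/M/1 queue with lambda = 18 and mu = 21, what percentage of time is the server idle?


Idle fraction = (1 - rho) * 100 = (1 - 18/21) * 100 = 14.3%

14.3%


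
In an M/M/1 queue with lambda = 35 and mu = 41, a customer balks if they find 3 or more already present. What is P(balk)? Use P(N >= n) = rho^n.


P(N >= 3) = rho^3 = (35/41)^3 = 0.6221

0.6221


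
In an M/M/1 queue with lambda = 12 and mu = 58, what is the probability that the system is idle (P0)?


P0 = 1 - rho = 1 - 12/58 = 0.7931

0.7931


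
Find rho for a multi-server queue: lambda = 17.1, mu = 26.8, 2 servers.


rho = lambda / (c * mu) = 17.1 / (2 * 26.8) = 0.319

0.319


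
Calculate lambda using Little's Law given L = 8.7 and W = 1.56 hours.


lambda = L / W = 8.7 / 1.56 = 5.58 per hour

5.58 per hour


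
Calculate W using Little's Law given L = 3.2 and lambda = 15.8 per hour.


W = L / lambda = 3.2 / 15.8 = 0.2025 hours

0.2025 hours


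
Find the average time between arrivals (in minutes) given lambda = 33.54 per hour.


Mean interarrival time = 60/lambda = 60/33.54 = 1.79 minutes

1.79 minutes


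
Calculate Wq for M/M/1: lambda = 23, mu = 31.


rho = 23/31; Wq = rho/(mu - lambda) = 0.0927 hours

0.0927 hours


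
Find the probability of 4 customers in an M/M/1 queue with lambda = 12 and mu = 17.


rho = 12/17; P(n) = (1-rho)*rho^n = (1-12/17)*(12/17)^4 = 0.073

0.073


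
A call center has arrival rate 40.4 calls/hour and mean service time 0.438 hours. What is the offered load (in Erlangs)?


Offered load a = lambda * E[S] = 40.4 * 0.438 = 17.7 Erlangs

17.7 Erlangs


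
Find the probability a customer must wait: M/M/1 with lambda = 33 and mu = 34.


P(wait) = rho = lambda/mu = 33/34 = 0.9706

0.9706


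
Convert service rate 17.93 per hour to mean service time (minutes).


Mean service time = 60/mu = 60/17.93 = 3.35 minutes

3.35 minutes


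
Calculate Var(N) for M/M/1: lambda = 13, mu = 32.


rho = 13/32; Var(N) = rho/(1-rho)^2 = 1.15

1.15


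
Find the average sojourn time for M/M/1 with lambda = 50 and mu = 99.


W = 1/(mu - lambda) = 1/(99 - 50) = 0.0204 hours

0.0204 hours


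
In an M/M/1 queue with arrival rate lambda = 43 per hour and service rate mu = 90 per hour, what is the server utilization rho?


rho = lambda/mu = 43/90 = 0.4778

0.4778


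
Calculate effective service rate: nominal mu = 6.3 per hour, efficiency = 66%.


Effective rate = mu * efficiency = 6.3 * 0.66 = 4.16 per hour

4.16 per hour


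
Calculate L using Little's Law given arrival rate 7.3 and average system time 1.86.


L = lambda * W = 7.3 * 1.86 = 13.58

13.58


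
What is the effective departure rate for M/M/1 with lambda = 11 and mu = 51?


For a stable queue (lambda < mu), throughput = lambda = 11 per hour

11 per hour


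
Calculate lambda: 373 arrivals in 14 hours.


lambda = total arrivals / time = 373 / 14 = 26.64 per hour

26.64 per hour


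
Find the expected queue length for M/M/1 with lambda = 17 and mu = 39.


rho = 17/39; Lq = rho^2/(1-rho) = 0.34

0.34


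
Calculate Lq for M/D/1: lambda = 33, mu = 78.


M/D/1: Lq = rho^2 / (2*(1-rho)) where rho = 33/78; Lq = 0.16

0.16


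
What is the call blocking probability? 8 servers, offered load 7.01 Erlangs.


B(N,A) = (A^N/N!) / sum(A^k/k!, k=0..N) with N=8, A=7.01 = 0.1794

0.1794


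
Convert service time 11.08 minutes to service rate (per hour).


mu = 60 / avg_service_time = 60 / 11.08 = 5.42 per hour

5.42 per hour


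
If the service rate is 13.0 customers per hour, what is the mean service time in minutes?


Mean service time = 60/mu = 60/13.0 = 4.62 minutes

4.62 minutes


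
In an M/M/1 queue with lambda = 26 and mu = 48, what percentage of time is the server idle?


Idle fraction = (1 - rho) * 100 = (1 - 26/48) * 100 = 45.8%

45.8%


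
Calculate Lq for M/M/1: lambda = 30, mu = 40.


rho = 30/40; Lq = rho^2/(1-rho) = 2.25

2.25


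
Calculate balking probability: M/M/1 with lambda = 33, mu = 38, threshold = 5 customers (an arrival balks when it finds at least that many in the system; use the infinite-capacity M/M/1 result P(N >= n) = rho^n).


P(N >= 5) = rho^5 = (33/38)^5 = 0.4939

0.4939


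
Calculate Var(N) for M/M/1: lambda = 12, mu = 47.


rho = 12/47; Var(N) = rho/(1-rho)^2 = 0.46

0.46


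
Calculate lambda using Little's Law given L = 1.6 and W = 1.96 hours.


lambda = L / W = 1.6 / 1.96 = 0.82 per hour

0.82 per hour


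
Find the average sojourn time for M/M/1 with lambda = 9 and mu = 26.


W = 1/(mu - lambda) = 1/(26 - 9) = 0.0588 hours

0.0588 hours


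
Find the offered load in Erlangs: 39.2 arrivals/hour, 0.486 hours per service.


Offered load a = lambda * E[S] = 39.2 * 0.486 = 19.05 Erlangs

19.05 Erlangs


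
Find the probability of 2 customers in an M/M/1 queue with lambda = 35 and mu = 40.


rho = 35/40; P(n) = (1-rho)*rho^n = (1-35/40)*(35/40)^2 = 0.0957

0.0957


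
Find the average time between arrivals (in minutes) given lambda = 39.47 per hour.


Mean interarrival time = 60/lambda = 60/39.47 = 1.52 minutes

1.52 minutes


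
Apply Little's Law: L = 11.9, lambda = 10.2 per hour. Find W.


W = L / lambda = 11.9 / 10.2 = 1.1667 hours

1.1667 hours


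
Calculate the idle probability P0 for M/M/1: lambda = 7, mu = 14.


P0 = 1 - rho = 1 - 7/14 = 0.5

0.5


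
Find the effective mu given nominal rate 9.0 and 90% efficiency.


Effective rate = mu * efficiency = 9.0 * 0.9 = 8.1 per hour

8.1 per hour


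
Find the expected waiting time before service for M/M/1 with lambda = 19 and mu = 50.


rho = 19/50; Wq = rho/(mu - lambda) = 0.0123 hours

0.0123 hours


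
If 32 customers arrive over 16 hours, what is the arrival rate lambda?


lambda = total arrivals / time = 32 / 16 = 2.0 per hour

2.0 per hour


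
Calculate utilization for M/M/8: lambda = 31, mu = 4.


rho = lambda/(c*mu) = 31/(8*4) = 0.9688

0.9688


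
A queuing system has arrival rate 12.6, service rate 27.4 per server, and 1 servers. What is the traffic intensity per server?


rho = lambda / (c * mu) = 12.6 / (1 * 27.4) = 0.4599

0.4599


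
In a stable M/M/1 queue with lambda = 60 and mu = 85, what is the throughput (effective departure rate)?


For a stable queue (lambda < mu), throughput = lambda = 60 per hour

60 per hour


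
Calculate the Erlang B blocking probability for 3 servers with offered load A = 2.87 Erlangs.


B(N,A) = (A^N/N!) / sum(A^k/k!, k=0..N) with N=3, A=2.87 = 0.3303

0.3303


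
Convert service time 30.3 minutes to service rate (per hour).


mu = 60 / avg_service_time = 60 / 30.3 = 1.98 per hour

1.98 per hour


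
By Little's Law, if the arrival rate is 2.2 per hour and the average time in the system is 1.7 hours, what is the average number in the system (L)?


L = lambda * W = 2.2 * 1.7 = 3.74

3.74


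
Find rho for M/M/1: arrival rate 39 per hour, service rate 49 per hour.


rho = lambda/mu = 39/49 = 0.7959

0.7959


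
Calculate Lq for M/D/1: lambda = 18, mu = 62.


M/D/1: Lq = rho^2 / (2*(1-rho)) where rho = 18/62; Lq = 0.06

0.06


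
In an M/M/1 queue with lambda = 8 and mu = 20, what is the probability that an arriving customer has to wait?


P(wait) = rho = lambda/mu = 8/20 = 0.4

0.4


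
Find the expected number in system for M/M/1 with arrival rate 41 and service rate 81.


rho = 41/81; L = rho/(1-rho) = 1.03

1.03


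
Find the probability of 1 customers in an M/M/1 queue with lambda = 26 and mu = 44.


rho = 26/44; P(n) = (1-rho)*rho^n = (1-26/44)*(26/44)^1 = 0.2417

0.2417


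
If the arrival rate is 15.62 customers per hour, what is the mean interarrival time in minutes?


Mean interarrival time = 60/lambda = 60/15.62 = 3.84 minutes

3.84 minutes


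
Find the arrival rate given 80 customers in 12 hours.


lambda = total arrivals / time = 80 / 12 = 6.67 per hour

6.67 per hour


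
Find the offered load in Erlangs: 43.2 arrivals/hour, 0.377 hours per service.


Offered load a = lambda * E[S] = 43.2 * 0.377 = 16.29 Erlangs

16.29 Erlangs


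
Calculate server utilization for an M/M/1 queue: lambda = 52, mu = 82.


rho = lambda/mu = 52/82 = 0.6341

0.6341


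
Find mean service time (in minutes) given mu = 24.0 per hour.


Mean service time = 60/mu = 60/24.0 = 2.5 minutes

2.5 minutes


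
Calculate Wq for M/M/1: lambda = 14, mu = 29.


rho = 14/29; Wq = rho/(mu - lambda) = 0.0322 hours

0.0322 hours


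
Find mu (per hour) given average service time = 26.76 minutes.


mu = 60 / avg_service_time = 60 / 26.76 = 2.24 per hour

2.24 per hour


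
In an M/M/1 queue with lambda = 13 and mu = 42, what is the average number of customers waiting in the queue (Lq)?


rho = 13/42; Lq = rho^2/(1-rho) = 0.14

0.14


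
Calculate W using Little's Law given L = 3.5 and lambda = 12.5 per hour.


W = L / lambda = 3.5 / 12.5 = 0.28 hours

0.28 hours


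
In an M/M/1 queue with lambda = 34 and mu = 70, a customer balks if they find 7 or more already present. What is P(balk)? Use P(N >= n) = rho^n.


P(N >= 7) = rho^7 = (34/70)^7 = 0.0064

0.0064


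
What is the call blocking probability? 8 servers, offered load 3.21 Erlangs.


B(N,A) = (A^N/N!) / sum(A^k/k!, k=0..N) with N=8, A=3.21 = 0.0113

0.0113


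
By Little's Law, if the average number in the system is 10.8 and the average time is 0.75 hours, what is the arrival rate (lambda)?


lambda = L / W = 10.8 / 0.75 = 14.4 per hour

14.4 per hour


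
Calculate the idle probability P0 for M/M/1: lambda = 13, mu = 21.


P0 = 1 - rho = 1 - 13/21 = 0.381

0.381


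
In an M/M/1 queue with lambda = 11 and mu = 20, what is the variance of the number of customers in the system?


rho = 11/20; Var(N) = rho/(1-rho)^2 = 2.72

2.72


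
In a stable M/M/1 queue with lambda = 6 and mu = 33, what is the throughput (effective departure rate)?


For a stable queue (lambda < mu), throughput = lambda = 6 per hour

6 per hour


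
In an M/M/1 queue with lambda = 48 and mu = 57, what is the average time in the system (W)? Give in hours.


W = 1/(mu - lambda) = 1/(57 - 48) = 0.1111 hours

0.1111 hours


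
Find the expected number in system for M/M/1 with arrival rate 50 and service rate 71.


rho = 50/71; L = rho/(1-rho) = 2.38

2.38


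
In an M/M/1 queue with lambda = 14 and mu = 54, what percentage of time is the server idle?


Idle fraction = (1 - rho) * 100 = (1 - 14/54) * 100 = 74.1%

74.1%


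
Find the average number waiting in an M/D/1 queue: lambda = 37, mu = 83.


M/D/1: Lq = rho^2 / (2*(1-rho)) where rho = 37/83; Lq = 0.18

0.18


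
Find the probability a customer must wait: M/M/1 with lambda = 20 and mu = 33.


P(wait) = rho = lambda/mu = 20/33 = 0.6061

0.6061


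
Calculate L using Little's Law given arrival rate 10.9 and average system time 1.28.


L = lambda * W = 10.9 * 1.28 = 13.95

13.95


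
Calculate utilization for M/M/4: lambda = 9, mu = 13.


rho = lambda/(c*mu) = 9/(4*13) = 0.1731

0.1731


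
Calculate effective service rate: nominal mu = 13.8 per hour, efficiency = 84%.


Effective rate = mu * efficiency = 13.8 * 0.84 = 11.59 per hour

11.59 per hour


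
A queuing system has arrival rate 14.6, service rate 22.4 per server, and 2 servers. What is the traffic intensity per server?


rho = lambda / (c * mu) = 14.6 / (2 * 22.4) = 0.3259

0.3259


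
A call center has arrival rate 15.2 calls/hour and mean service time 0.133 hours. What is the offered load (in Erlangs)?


Offered load a = lambda * E[S] = 15.2 * 0.133 = 2.02 Erlangs

2.02 Erlangs


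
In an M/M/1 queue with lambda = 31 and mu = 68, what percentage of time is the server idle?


Idle fraction = (1 - rho) * 100 = (1 - 31/68) * 100 = 54.4%

54.4%


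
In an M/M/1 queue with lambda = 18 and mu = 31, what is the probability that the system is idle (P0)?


P0 = 1 - rho = 1 - 18/31 = 0.4194

0.4194


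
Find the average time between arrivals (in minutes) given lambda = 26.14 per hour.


Mean interarrival time = 60/lambda = 60/26.14 = 2.3 minutes

2.3 minutes


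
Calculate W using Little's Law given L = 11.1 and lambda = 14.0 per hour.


W = L / lambda = 11.1 / 14.0 = 0.7929 hours

0.7929 hours


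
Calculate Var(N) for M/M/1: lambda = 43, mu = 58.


rho = 43/58; Var(N) = rho/(1-rho)^2 = 11.08

11.08


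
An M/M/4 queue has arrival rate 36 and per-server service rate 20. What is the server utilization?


rho = lambda/(c*mu) = 36/(4*20) = 0.45

0.45


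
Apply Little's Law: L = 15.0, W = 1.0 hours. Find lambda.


lambda = L / W = 15.0 / 1.0 = 15.0 per hour

15.0 per hour


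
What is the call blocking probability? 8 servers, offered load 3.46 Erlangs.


B(N,A) = (A^N/N!) / sum(A^k/k!, k=0..N) with N=8, A=3.46 = 0.0162

0.0162


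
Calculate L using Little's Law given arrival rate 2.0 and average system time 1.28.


L = lambda * W = 2.0 * 1.28 = 2.56

2.56


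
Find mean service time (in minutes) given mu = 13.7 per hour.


Mean service time = 60/mu = 60/13.7 = 4.38 minutes

4.38 minutes


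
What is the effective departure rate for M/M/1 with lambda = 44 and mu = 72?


For a stable queue (lambda < mu), throughput = lambda = 44 per hour

44 per hour


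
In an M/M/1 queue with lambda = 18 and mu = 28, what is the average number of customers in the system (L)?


rho = 18/28; L = rho/(1-rho) = 1.8

1.8


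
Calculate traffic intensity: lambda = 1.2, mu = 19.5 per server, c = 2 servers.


rho = lambda / (c * mu) = 1.2 / (2 * 19.5) = 0.0308

0.0308


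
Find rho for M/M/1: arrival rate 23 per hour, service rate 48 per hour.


rho = lambda/mu = 23/48 = 0.4792

0.4792


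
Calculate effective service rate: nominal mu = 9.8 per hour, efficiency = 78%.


Effective rate = mu * efficiency = 9.8 * 0.78 = 7.64 per hour

7.64 per hour


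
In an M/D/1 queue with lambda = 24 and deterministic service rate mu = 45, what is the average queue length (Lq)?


M/D/1: Lq = rho^2 / (2*(1-rho)) where rho = 24/45; Lq = 0.3

0.3


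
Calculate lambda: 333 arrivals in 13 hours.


lambda = total arrivals / time = 333 / 13 = 25.62 per hour

25.62 per hour


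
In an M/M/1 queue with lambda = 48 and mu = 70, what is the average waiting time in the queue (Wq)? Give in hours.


rho = 48/70; Wq = rho/(mu - lambda) = 0.0312 hours

0.0312 hours


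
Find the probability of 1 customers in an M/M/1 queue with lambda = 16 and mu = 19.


rho = 16/19; P(n) = (1-rho)*rho^n = (1-16/19)*(16/19)^1 = 0.133

0.133


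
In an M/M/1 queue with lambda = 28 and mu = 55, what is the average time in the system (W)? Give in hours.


W = 1/(mu - lambda) = 1/(55 - 28) = 0.037 hours

0.037 hours


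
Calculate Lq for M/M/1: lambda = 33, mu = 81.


rho = 33/81; Lq = rho^2/(1-rho) = 0.28

0.28


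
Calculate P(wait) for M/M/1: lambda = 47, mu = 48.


P(wait) = rho = lambda/mu = 47/48 = 0.9792

0.9792


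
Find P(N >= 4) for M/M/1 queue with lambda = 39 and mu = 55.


P(N >= 4) = rho^4 = (39/55)^4 = 0.2528

0.2528


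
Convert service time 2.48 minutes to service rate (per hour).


mu = 60 / avg_service_time = 60 / 2.48 = 24.19 per hour

24.19 per hour


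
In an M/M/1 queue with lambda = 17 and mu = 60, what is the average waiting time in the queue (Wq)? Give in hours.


rho = 17/60; Wq = rho/(mu - lambda) = 0.0066 hours

0.0066 hours


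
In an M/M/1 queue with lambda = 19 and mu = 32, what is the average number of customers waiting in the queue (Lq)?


rho = 19/32; Lq = rho^2/(1-rho) = 0.87

0.87


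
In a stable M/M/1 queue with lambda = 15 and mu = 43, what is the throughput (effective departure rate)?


For a stable queue (lambda < mu), throughput = lambda = 15 per hour

15 per hour


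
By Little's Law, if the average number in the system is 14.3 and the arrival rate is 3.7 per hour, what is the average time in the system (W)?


W = L / lambda = 14.3 / 3.7 = 3.8649 hours

3.8649 hours


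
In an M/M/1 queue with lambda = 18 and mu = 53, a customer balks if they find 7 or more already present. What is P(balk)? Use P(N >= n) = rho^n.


P(N >= 7) = rho^7 = (18/53)^7 = 0.0005

0.0005


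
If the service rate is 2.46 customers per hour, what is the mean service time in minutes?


Mean service time = 60/mu = 60/2.46 = 24.39 minutes

24.39 minutes


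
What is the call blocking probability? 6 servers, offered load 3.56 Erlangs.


B(N,A) = (A^N/N!) / sum(A^k/k!, k=0..N) with N=6, A=3.56 = 0.0865

0.0865


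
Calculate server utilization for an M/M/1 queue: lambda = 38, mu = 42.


rho = lambda/mu = 38/42 = 0.9048

0.9048


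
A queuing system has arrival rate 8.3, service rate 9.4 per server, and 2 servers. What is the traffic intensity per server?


rho = lambda / (c * mu) = 8.3 / (2 * 9.4) = 0.4415

0.4415


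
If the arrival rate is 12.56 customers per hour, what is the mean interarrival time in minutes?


Mean interarrival time = 60/lambda = 60/12.56 = 4.78 minutes

4.78 minutes


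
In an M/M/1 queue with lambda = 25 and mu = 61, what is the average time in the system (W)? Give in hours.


W = 1/(mu - lambda) = 1/(61 - 25) = 0.0278 hours

0.0278 hours


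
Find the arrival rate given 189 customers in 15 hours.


lambda = total arrivals / time = 189 / 15 = 12.6 per hour

12.6 per hour


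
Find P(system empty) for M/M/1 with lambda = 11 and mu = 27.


P0 = 1 - rho = 1 - 11/27 = 0.5926

0.5926


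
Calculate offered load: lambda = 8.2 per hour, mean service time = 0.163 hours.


Offered load a = lambda * E[S] = 8.2 * 0.163 = 1.34 Erlangs

1.34 Erlangs


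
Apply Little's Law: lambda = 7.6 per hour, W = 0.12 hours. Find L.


L = lambda * W = 7.6 * 0.12 = 0.91

0.91


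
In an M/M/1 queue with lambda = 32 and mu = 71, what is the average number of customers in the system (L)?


rho = 32/71; L = rho/(1-rho) = 0.82

0.82


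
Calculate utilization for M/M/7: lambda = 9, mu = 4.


rho = lambda/(c*mu) = 9/(7*4) = 0.3214

0.3214


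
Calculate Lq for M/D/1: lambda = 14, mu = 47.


M/D/1: Lq = rho^2 / (2*(1-rho)) where rho = 14/47; Lq = 0.06

0.06


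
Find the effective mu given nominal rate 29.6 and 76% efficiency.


Effective rate = mu * efficiency = 29.6 * 0.76 = 22.5 per hour

22.5 per hour


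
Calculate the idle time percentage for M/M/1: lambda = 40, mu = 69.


Idle fraction = (1 - rho) * 100 = (1 - 40/69) * 100 = 42.0%

42.0%


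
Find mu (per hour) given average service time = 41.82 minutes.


mu = 60 / avg_service_time = 60 / 41.82 = 1.43 per hour

1.43 per hour


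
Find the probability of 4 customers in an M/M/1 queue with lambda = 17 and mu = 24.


rho = 17/24; P(n) = (1-rho)*rho^n = (1-17/24)*(17/24)^4 = 0.0734

0.0734


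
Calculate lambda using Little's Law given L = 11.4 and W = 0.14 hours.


lambda = L / W = 11.4 / 0.14 = 81.43 per hour

81.43 per hour


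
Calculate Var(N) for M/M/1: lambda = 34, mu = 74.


rho = 34/74; Var(N) = rho/(1-rho)^2 = 1.57

1.57


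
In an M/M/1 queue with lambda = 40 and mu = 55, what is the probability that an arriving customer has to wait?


P(wait) = rho = lambda/mu = 40/55 = 0.7273

0.7273


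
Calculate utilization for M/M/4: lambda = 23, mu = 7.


rho = lambda/(c*mu) = 23/(4*7) = 0.8214

0.8214


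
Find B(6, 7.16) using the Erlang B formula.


B(N,A) = (A^N/N!) / sum(A^k/k!, k=0..N) with N=6, A=7.16 = 0.3412

0.3412


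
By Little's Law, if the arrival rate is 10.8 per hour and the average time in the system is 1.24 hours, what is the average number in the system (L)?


L = lambda * W = 10.8 * 1.24 = 13.39

13.39


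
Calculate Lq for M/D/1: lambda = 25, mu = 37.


M/D/1: Lq = rho^2 / (2*(1-rho)) where rho = 25/37; Lq = 0.7

0.7


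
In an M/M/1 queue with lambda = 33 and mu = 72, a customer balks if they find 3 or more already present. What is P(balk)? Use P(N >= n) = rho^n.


P(N >= 3) = rho^3 = (33/72)^3 = 0.0963

0.0963


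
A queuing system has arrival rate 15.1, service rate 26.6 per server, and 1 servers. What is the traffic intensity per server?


rho = lambda / (c * mu) = 15.1 / (1 * 26.6) = 0.5677

0.5677


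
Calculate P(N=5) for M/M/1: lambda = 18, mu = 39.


rho = 18/39; P(n) = (1-rho)*rho^n = (1-18/39)*(18/39)^5 = 0.0113

0.0113


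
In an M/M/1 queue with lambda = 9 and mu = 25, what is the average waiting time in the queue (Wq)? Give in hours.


rho = 9/25; Wq = rho/(mu - lambda) = 0.0225 hours

0.0225 hours


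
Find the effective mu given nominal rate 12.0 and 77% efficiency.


Effective rate = mu * efficiency = 12.0 * 0.77 = 9.24 per hour

9.24 per hour


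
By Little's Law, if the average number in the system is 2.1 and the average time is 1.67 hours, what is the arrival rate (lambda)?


lambda = L / W = 2.1 / 1.67 = 1.26 per hour

1.26 per hour


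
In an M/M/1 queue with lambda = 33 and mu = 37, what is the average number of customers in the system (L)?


rho = 33/37; L = rho/(1-rho) = 8.25

8.25


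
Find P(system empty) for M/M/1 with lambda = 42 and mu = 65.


P0 = 1 - rho = 1 - 42/65 = 0.3538

0.3538


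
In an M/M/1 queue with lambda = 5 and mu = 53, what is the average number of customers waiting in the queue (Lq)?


rho = 5/53; Lq = rho^2/(1-rho) = 0.01

0.01


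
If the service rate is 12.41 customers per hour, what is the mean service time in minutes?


Mean service time = 60/mu = 60/12.41 = 4.83 minutes

4.83 minutes


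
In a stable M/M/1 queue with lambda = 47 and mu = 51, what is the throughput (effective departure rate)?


For a stable queue (lambda < mu), throughput = lambda = 47 per hour

47 per hour


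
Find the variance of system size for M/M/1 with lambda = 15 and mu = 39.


rho = 15/39; Var(N) = rho/(1-rho)^2 = 1.02

1.02


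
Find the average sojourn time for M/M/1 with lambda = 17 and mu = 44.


W = 1/(mu - lambda) = 1/(44 - 17) = 0.037 hours

0.037 hours


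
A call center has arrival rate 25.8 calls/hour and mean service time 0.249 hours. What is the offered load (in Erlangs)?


Offered load a = lambda * E[S] = 25.8 * 0.249 = 6.42 Erlangs

6.42 Erlangs


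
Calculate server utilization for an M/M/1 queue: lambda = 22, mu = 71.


rho = lambda/mu = 22/71 = 0.3099

0.3099


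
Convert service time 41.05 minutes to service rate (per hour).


mu = 60 / avg_service_time = 60 / 41.05 = 1.46 per hour

1.46 per hour


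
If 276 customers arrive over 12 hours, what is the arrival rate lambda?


lambda = total arrivals / time = 276 / 12 = 23.0 per hour

23.0 per hour


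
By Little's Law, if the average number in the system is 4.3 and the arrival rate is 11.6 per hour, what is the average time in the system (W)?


W = L / lambda = 4.3 / 11.6 = 0.3707 hours

0.3707 hours


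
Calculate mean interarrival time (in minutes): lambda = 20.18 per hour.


Mean interarrival time = 60/lambda = 60/20.18 = 2.97 minutes

2.97 minutes


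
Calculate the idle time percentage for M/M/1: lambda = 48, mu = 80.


Idle fraction = (1 - rho) * 100 = (1 - 48/80) * 100 = 40.0%

40.0%


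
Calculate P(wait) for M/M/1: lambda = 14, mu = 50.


P(wait) = rho = lambda/mu = 14/50 = 0.28

0.28


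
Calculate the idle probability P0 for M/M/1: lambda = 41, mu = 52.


P0 = 1 - rho = 1 - 41/52 = 0.2115

0.2115


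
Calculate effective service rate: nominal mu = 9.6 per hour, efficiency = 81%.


Effective rate = mu * efficiency = 9.6 * 0.81 = 7.78 per hour

7.78 per hour


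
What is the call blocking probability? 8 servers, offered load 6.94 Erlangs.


B(N,A) = (A^N/N!) / sum(A^k/k!, k=0..N) with N=8, A=6.94 = 0.1754

0.1754


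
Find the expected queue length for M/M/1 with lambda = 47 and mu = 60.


rho = 47/60; Lq = rho^2/(1-rho) = 2.83

2.83


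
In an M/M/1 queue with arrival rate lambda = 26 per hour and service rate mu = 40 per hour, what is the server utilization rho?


rho = lambda/mu = 26/40 = 0.65

0.65


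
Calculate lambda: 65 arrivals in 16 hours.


lambda = total arrivals / time = 65 / 16 = 4.06 per hour

4.06 per hour


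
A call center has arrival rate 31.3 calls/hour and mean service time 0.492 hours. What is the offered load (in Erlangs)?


Offered load a = lambda * E[S] = 31.3 * 0.492 = 15.4 Erlangs

15.4 Erlangs


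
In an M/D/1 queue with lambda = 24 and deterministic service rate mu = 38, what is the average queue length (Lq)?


M/D/1: Lq = rho^2 / (2*(1-rho)) where rho = 24/38; Lq = 0.54

0.54


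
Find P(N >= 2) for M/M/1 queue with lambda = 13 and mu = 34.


P(N >= 2) = rho^2 = (13/34)^2 = 0.1462

0.1462


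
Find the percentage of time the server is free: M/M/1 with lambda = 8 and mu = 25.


Idle fraction = (1 - rho) * 100 = (1 - 8/25) * 100 = 68.0%

68.0%


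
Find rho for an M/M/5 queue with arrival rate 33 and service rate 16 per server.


rho = lambda/(c*mu) = 33/(5*16) = 0.4125

0.4125


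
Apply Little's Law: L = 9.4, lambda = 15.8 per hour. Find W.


W = L / lambda = 9.4 / 15.8 = 0.5949 hours

0.5949 hours


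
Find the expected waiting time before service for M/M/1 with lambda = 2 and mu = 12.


rho = 2/12; Wq = rho/(mu - lambda) = 0.0167 hours

0.0167 hours


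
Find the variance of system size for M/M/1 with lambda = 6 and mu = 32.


rho = 6/32; Var(N) = rho/(1-rho)^2 = 0.28

0.28


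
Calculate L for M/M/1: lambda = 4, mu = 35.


rho = 4/35; L = rho/(1-rho) = 0.13

0.13


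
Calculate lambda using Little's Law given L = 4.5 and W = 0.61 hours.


lambda = L / W = 4.5 / 0.61 = 7.38 per hour

7.38 per hour


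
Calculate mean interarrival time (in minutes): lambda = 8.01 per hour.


Mean interarrival time = 60/lambda = 60/8.01 = 7.49 minutes

7.49 minutes


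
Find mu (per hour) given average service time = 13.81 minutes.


mu = 60 / avg_service_time = 60 / 13.81 = 4.34 per hour

4.34 per hour


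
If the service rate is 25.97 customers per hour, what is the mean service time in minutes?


Mean service time = 60/mu = 60/25.97 = 2.31 minutes

2.31 minutes


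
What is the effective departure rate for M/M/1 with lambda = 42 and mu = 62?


For a stable queue (lambda < mu), throughput = lambda = 42 per hour

42 per hour


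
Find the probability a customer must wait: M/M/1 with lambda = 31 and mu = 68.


P(wait) = rho = lambda/mu = 31/68 = 0.4559

0.4559


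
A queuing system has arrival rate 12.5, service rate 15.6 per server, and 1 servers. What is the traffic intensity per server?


rho = lambda / (c * mu) = 12.5 / (1 * 15.6) = 0.8013

0.8013


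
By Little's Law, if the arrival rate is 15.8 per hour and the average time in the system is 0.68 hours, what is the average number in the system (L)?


L = lambda * W = 15.8 * 0.68 = 10.74

10.74


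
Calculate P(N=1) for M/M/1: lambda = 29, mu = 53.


rho = 29/53; P(n) = (1-rho)*rho^n = (1-29/53)*(29/53)^1 = 0.2478

0.2478


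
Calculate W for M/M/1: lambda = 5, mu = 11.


W = 1/(mu - lambda) = 1/(11 - 5) = 0.1667 hours

0.1667 hours


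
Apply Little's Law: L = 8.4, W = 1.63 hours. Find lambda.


lambda = L / W = 8.4 / 1.63 = 5.15 per hour

5.15 per hour


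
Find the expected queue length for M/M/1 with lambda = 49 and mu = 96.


rho = 49/96; Lq = rho^2/(1-rho) = 0.53

0.53


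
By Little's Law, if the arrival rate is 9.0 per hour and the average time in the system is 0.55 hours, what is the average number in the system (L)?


L = lambda * W = 9.0 * 0.55 = 4.95

4.95


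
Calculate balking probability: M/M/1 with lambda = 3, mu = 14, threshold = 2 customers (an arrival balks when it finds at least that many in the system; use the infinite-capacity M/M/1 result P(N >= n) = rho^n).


P(N >= 2) = rho^2 = (3/14)^2 = 0.0459

0.0459


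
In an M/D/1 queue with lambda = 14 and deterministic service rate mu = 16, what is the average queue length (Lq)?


M/D/1: Lq = rho^2 / (2*(1-rho)) where rho = 14/16; Lq = 3.06

3.06


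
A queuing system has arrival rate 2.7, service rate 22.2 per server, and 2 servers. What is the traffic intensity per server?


rho = lambda / (c * mu) = 2.7 / (2 * 22.2) = 0.0608

0.0608


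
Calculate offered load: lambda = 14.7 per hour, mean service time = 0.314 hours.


Offered load a = lambda * E[S] = 14.7 * 0.314 = 4.62 Erlangs

4.62 Erlangs


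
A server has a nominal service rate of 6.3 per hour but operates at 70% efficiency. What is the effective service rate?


Effective rate = mu * efficiency = 6.3 * 0.7 = 4.41 per hour

4.41 per hour


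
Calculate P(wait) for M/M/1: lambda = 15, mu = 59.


P(wait) = rho = lambda/mu = 15/59 = 0.2542

0.2542


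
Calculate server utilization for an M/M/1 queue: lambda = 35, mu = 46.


rho = lambda/mu = 35/46 = 0.7609

0.7609


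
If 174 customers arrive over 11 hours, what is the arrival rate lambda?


lambda = total arrivals / time = 174 / 11 = 15.82 per hour

15.82 per hour


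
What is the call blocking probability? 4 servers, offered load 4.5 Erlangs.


B(N,A) = (A^N/N!) / sum(A^k/k!, k=0..N) with N=4, A=4.5 = 0.3567

0.3567


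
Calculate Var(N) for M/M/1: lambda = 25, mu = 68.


rho = 25/68; Var(N) = rho/(1-rho)^2 = 0.92

0.92


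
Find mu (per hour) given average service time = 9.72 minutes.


mu = 60 / avg_service_time = 60 / 9.72 = 6.17 per hour

6.17 per hour


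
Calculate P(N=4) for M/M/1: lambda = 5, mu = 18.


rho = 5/18; P(n) = (1-rho)*rho^n = (1-5/18)*(5/18)^4 = 0.0043

0.0043


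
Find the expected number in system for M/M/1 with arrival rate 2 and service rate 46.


rho = 2/46; L = rho/(1-rho) = 0.05

0.05


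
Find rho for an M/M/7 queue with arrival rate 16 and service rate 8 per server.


rho = lambda/(c*mu) = 16/(7*8) = 0.2857

0.2857


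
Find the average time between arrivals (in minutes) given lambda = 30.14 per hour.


Mean interarrival time = 60/lambda = 60/30.14 = 1.99 minutes

1.99 minutes


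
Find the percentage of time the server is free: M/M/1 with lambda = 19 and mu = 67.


Idle fraction = (1 - rho) * 100 = (1 - 19/67) * 100 = 71.6%

71.6%


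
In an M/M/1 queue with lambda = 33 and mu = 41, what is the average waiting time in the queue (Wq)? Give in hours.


rho = 33/41; Wq = rho/(mu - lambda) = 0.1006 hours

0.1006 hours


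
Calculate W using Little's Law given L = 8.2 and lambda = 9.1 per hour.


W = L / lambda = 8.2 / 9.1 = 0.9011 hours

0.9011 hours


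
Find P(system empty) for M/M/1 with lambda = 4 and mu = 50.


P0 = 1 - rho = 1 - 4/50 = 0.92

0.92


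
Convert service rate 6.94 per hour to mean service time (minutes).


Mean service time = 60/mu = 60/6.94 = 8.65 minutes

8.65 minutes


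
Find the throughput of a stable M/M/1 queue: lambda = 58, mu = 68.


For a stable queue (lambda < mu), throughput = lambda = 58 per hour

58 per hour


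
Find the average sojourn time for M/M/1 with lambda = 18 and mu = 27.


W = 1/(mu - lambda) = 1/(27 - 18) = 0.1111 hours

0.1111 hours


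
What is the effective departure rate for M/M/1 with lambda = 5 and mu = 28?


For a stable queue (lambda < mu), throughput = lambda = 5 per hour

5 per hour


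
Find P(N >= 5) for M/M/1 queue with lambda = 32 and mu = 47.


P(N >= 5) = rho^5 = (32/47)^5 = 0.1463

0.1463


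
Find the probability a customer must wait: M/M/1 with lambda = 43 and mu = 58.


P(wait) = rho = lambda/mu = 43/58 = 0.7414

0.7414


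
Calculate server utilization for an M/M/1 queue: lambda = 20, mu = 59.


rho = lambda/mu = 20/59 = 0.339

0.339


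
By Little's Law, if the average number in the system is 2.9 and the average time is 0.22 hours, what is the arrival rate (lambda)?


lambda = L / W = 2.9 / 0.22 = 13.18 per hour

13.18 per hour


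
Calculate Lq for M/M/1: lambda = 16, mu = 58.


rho = 16/58; Lq = rho^2/(1-rho) = 0.11

0.11


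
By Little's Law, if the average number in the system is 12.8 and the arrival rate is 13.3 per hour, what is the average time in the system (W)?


W = L / lambda = 12.8 / 13.3 = 0.9624 hours

0.9624 hours


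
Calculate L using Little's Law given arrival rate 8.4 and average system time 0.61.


L = lambda * W = 8.4 * 0.61 = 5.12

5.12


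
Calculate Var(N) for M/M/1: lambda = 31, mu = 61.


rho = 31/61; Var(N) = rho/(1-rho)^2 = 2.1

2.1


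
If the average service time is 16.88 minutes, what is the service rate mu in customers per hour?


mu = 60 / avg_service_time = 60 / 16.88 = 3.55 per hour

3.55 per hour


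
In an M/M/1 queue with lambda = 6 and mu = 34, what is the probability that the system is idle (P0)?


P0 = 1 - rho = 1 - 6/34 = 0.8235

0.8235


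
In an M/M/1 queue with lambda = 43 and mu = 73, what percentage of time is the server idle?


Idle fraction = (1 - rho) * 100 = (1 - 43/73) * 100 = 41.1%

41.1%


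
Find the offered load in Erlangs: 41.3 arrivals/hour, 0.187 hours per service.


Offered load a = lambda * E[S] = 41.3 * 0.187 = 7.72 Erlangs

7.72 Erlangs


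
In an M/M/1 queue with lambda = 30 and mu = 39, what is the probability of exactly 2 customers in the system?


rho = 30/39; P(n) = (1-rho)*rho^n = (1-30/39)*(30/39)^2 = 0.1365

0.1365


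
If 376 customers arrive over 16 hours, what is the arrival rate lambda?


lambda = total arrivals / time = 376 / 16 = 23.5 per hour

23.5 per hour


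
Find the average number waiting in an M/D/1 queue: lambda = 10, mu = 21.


M/D/1: Lq = rho^2 / (2*(1-rho)) where rho = 10/21; Lq = 0.22

0.22


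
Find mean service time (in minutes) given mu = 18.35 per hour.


Mean service time = 60/mu = 60/18.35 = 3.27 minutes

3.27 minutes


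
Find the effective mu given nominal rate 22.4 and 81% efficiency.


Effective rate = mu * efficiency = 22.4 * 0.81 = 18.14 per hour

18.14 per hour


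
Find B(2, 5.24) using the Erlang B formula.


B(N,A) = (A^N/N!) / sum(A^k/k!, k=0..N) with N=2, A=5.24 = 0.6875

0.6875


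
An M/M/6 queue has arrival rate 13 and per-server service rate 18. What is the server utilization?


rho = lambda/(c*mu) = 13/(6*18) = 0.1204

0.1204


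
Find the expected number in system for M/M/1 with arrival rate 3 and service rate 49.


rho = 3/49; L = rho/(1-rho) = 0.07

0.07


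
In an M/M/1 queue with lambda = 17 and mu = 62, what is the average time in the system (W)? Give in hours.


W = 1/(mu - lambda) = 1/(62 - 17) = 0.0222 hours

0.0222 hours


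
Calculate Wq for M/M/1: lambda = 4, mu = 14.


rho = 4/14; Wq = rho/(mu - lambda) = 0.0286 hours

0.0286 hours


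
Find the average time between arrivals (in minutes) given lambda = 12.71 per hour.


Mean interarrival time = 60/lambda = 60/12.71 = 4.72 minutes

4.72 minutes


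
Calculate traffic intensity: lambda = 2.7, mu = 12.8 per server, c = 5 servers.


rho = lambda / (c * mu) = 2.7 / (5 * 12.8) = 0.0422

0.0422


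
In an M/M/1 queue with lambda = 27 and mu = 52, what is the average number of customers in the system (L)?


rho = 27/52; L = rho/(1-rho) = 1.08

1.08


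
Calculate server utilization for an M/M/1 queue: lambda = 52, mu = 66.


rho = lambda/mu = 52/66 = 0.7879

0.7879
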